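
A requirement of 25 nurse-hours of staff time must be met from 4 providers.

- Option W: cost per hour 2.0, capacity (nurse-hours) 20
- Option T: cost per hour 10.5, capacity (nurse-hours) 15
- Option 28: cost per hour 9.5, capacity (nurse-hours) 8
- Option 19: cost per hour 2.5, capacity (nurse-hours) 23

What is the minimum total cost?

52.5

Cheapest first:
Option W at 2.0: take all 20 nurse-hours → 5 still needed.
Option 19 (2.5): take the remaining 5 → done.
Option 28, Option T: unused.
Cost = 20×2.0 + 5×2.5 = 52.5.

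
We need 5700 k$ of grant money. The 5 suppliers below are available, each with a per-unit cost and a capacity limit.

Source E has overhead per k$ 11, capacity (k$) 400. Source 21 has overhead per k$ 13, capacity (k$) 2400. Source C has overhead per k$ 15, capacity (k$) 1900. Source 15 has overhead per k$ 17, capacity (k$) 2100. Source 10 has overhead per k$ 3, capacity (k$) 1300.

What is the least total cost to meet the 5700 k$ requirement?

Fill from the cheapest supplier first.
Source 10 (3): use full 1300 → 4400 k$ to go.
Source E at 11: take all 400 k$ → 4000 still needed.
Source 21 at 13: take all 2400 k$ → 1600 still needed.
Source C (15): take the remaining 1600 → done.
Source 15: unused.
Cost = 1300×3 + 400×11 + 2400×13 + 1600×15 = 63500.

63500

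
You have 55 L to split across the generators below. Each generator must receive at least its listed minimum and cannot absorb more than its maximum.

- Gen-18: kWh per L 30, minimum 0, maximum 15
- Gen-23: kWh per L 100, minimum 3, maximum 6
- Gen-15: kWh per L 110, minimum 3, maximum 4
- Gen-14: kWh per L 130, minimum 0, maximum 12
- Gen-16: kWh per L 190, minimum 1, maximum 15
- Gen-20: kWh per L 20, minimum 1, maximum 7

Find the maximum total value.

5960

Meeting every minimum uses 0+3+3+0+1+1 = 8 L, leaving 47.
Rank by kWh per L: Gen-16 190 > Gen-14 130 > Gen-15 110 > Gen-23 100 > Gen-18 30 > Gen-20 20.
Gen-16 takes 14 more to reach its cap of 15 → 33 left.
Gen-14 takes 12 more to reach its cap of 12 → 21 left.
Gen-15 takes 1 more to reach its cap of 4 → 20 left.
Gen-23: +3 to 6 (cap) → 17 left.
Give Gen-18 15 more to hit its cap of 15 → 2 left.
Gen-20: +2 (room for 6) → 3. Pool exhausted.
Total = 30×15 + 100×6 + 110×4 + 130×12 + 190×15 + 20×3 = 5960.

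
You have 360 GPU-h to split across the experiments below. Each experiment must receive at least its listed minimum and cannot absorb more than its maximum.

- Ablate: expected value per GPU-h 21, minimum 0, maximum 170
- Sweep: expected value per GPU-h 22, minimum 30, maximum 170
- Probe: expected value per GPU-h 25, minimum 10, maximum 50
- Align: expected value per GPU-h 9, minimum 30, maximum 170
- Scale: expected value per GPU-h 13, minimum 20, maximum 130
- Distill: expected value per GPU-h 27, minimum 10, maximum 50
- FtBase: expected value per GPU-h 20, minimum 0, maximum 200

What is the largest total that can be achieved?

Meeting every minimum uses 0+30+10+30+20+10+0 = 100 GPU-h, leaving 260.
Order the experiments by expected value per GPU-h: Distill 27 > Probe 25 > Sweep 22 > Ablate 21 > FtBase 20 > Scale 13 > Align 9.
Distill takes 40 more to reach its cap of 50 — 220 left.
Probe: +40 to 50 (cap) — 180 left.
Give Sweep 140 more to hit its cap of 170 — 40 left.
Only 40 left; Ablate takes them to reach 40.
Total = 21×40 + 22×170 + 25×50 + 9×30 + 13×20 + 27×50 = 7710.

7710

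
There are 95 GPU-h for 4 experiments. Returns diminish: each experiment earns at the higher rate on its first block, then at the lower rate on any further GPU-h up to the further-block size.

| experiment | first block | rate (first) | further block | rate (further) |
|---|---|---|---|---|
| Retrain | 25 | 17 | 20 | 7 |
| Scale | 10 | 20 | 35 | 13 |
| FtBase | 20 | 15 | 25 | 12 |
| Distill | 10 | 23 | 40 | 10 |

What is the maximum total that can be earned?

1545

Treat each block as its own option and order by rate: Distill/tier1 23 > Scale/tier1 20 > Retrain/tier1 17 > FtBase/tier1 15 > Scale/tier2 13 > FtBase/tier2 12 > Distill/tier2 10 > Retrain/tier2 7.
Distill tier1 at 23: fill all 10 — 85 left.
Scale/tier1 (20): +10 — 75 left.
Fill Retrain tier1 block (25 at 17) — 50 left.
FtBase tier1 at 15: fill all 20 — 30 left.
30 remain; put them into Scale tier2 at 13.
Total = 23×10 + 20×10 + 17×25 + 15×20 + 13×30 = 1545.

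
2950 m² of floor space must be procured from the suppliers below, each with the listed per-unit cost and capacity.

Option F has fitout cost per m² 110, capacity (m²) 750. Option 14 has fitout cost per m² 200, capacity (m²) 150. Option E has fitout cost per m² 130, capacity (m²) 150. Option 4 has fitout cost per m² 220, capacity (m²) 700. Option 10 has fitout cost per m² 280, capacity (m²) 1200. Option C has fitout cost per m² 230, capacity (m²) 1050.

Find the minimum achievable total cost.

569500

Fill from the cheapest supplier first.
Option F at 110: take all 750 m² → 2200 still needed.
Option E at 130: take all 150 m² → 2050 still needed.
Option 14 at 200: take all 150 m² → 1900 still needed.
Option 4 (220): use full 700 → 1200 m² to go.
Option C (230): use full 1050 → 150 m² to go.
Option 10 at 280: take 150 of its 1200 → requirement met.
Cost = 750×110 + 150×130 + 150×200 + 700×220 + 1050×230 + 150×280 = 569500.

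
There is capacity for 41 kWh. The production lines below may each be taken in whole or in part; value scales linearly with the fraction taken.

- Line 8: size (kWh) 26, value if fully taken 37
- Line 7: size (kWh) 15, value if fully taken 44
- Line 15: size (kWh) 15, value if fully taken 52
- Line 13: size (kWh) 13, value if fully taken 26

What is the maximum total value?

118

Rank by value-to-size ratio: Line 15 52/15≈3.47, Line 7 44/15≈2.93, Line 13 26/13≈2, Line 8 37/26≈1.42.
Line 15: take in full, 15 kWh for value 52 ; 26 left.
Take all of Line 7 (15 kWh, value 44) ; 11 kWh left.
Only 11 kWh remain; take 11/13 of Line 13 for value 26×11/13 = 22.
Total value = 118.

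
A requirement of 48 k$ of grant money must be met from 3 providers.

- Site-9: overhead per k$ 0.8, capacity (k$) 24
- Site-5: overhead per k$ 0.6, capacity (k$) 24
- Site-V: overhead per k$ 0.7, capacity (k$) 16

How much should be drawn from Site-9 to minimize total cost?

Cheapest first:
Site-5 at 0.6: take all 24 k$ ; 24 still needed.
Site-V (0.7): use full 16 ; 8 k$ to go.
Site-9 (0.8): take the remaining 8 ; done.

8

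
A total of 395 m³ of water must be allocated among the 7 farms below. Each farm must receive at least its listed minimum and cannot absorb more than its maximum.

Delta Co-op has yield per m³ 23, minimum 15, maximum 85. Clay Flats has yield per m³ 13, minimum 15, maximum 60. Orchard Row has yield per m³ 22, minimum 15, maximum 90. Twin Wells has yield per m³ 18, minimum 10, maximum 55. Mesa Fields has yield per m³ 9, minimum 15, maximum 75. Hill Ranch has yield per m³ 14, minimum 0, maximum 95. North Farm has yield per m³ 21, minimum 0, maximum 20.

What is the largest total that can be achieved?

7265

Meeting every minimum uses 15+15+15+10+15+0+0 = 70 m³, leaving 325.
Rank by yield per m³: Delta Co-op 23 > Orchard Row 22 > North Farm 21 > Twin Wells 18 > Hill Ranch 14 > Clay Flats 13 > Mesa Fields 9.
Give Delta Co-op 70 more to hit its cap of 85 → 255 left.
Orchard Row takes 75 more to reach its cap of 90 → 180 left.
Give North Farm 20 more to hit its cap of 20 → 160 left.
Give Twin Wells 45 more to hit its cap of 55 → 115 left.
Hill Ranch takes 95 more to reach its cap of 95 → 20 left.
Only 20 left; Clay Flats takes them to reach 35.
Total = 23×85 + 13×35 + 22×90 + 18×55 + 9×15 + 14×95 + 21×20 = 7265.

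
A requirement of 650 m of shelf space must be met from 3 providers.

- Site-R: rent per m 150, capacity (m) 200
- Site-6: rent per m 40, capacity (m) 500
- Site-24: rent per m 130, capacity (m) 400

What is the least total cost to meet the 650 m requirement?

39500

Cheapest first:
Take 500 from Site-6 at 40 → need 150 more.
Take 150 from Site-24 at 130 to finish.
Site-R: unused.
Cost = 500×40 + 150×130 = 39500.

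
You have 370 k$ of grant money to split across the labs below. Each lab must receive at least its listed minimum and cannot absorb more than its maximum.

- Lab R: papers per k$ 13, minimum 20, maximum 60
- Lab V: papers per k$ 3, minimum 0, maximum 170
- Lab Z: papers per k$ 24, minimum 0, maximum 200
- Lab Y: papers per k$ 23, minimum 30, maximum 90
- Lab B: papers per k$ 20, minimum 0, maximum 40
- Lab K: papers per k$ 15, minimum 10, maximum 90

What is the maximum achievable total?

8230

Meeting every minimum uses 20+0+0+30+0+10 = 60 k$, leaving 310.
Highest papers per k$ first: Lab Z 24 > Lab Y 23 > Lab B 20 > Lab K 15 > Lab R 13 > Lab V 3.
Lab Z takes 200 more to reach its cap of 200 ; 110 left.
Give Lab Y 60 more to hit its cap of 90 ; 50 left.
Lab B takes 40 more to reach its cap of 40 ; 10 left.
Lab K has room for 80 more but only 10 remain, so it gets 20.
Total = 13×20 + 24×200 + 23×90 + 20×40 + 15×20 = 8230.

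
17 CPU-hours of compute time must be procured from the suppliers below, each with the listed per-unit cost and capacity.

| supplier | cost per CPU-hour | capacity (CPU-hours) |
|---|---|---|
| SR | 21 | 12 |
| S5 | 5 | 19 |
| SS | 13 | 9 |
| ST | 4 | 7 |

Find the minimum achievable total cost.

Cheapest first:
Take 7 from ST at 4 → need 10 more.
S5 at 5: take 10 of its 19 → requirement met.
SS, SR: unused.
Cost = 7×4 + 10×5 = 78.

78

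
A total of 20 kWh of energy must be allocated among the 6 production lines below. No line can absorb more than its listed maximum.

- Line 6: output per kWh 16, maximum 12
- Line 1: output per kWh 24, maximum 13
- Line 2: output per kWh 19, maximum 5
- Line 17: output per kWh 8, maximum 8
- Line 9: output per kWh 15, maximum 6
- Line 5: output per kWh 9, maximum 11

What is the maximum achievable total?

439

Rank by output per kWh: Line 1 24 > Line 2 19 > Line 6 16 > Line 9 15 > Line 5 9 > Line 17 8.
Line 1: +13 to 13 (cap) — 7 left.
Line 2: +5 to 5 (cap) — 2 left.
Line 6: +2 (room for 12) → 2. Pool exhausted.
Total = 16×2 + 24×13 + 19×5 = 439.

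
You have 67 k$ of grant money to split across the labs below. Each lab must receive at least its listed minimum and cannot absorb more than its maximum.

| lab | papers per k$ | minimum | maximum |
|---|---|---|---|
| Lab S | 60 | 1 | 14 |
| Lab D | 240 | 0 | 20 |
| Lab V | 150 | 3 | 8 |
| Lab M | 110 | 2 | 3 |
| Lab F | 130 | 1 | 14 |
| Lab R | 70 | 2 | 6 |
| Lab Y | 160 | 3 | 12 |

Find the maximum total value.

10730

Meeting every minimum uses 1+0+3+2+1+2+3 = 12 k$, leaving 55.
Highest papers per k$ first: Lab D 240 > Lab Y 160 > Lab V 150 > Lab F 130 > Lab M 110 > Lab R 70 > Lab S 60.
Lab D: +20 to 20 (cap) — 35 left.
Give Lab Y 9 more to hit its cap of 12 — 26 left.
Give Lab V 5 more to hit its cap of 8 — 21 left.
Lab F takes 13 more to reach its cap of 14 — 8 left.
Lab M takes 1 more to reach its cap of 3 — 7 left.
Give Lab R 4 more to hit its cap of 6 — 3 left.
Lab S: +3 (room for 13) → 4. Pool exhausted.
Total = 60×4 + 240×20 + 150×8 + 110×3 + 130×14 + 70×6 + 160×12 = 10730.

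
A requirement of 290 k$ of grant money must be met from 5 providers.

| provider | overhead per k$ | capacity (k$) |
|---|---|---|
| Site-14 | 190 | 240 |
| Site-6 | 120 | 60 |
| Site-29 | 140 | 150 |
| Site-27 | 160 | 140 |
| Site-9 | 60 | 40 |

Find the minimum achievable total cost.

Fill from the cheapest provider first.
Site-9 (60): use full 40 ; 250 k$ to go.
Take 60 from Site-6 at 120 ; need 190 more.
Site-29 (140): use full 150 ; 40 k$ to go.
Site-27 at 160: take 40 of its 140 ; requirement met.
Site-14: unused.
Cost = 40×60 + 60×120 + 150×140 + 40×160 = 37000.

37000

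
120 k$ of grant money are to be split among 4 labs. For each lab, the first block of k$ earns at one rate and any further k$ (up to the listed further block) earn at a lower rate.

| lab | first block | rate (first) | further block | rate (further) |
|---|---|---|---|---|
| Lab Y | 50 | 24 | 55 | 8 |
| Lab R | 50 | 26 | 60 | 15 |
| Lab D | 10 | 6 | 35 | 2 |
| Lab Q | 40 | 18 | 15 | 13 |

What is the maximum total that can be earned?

2860

Rank every tier by rate: Lab R/tier1 26 > Lab Y/tier1 24 > Lab Q/tier1 18 > Lab R/tier2 15 > Lab Q/tier2 13 > Lab Y/tier2 8 > Lab D/tier1 6 > Lab D/tier2 2.
Fill Lab R tier1 block (50 at 26) → 70 left.
Lab Y/tier1 (24): +50 → 20 left.
Lab Q tier1 at 18: only 20 left, fill 20.
Total = 26×50 + 24×50 + 18×20 = 2860.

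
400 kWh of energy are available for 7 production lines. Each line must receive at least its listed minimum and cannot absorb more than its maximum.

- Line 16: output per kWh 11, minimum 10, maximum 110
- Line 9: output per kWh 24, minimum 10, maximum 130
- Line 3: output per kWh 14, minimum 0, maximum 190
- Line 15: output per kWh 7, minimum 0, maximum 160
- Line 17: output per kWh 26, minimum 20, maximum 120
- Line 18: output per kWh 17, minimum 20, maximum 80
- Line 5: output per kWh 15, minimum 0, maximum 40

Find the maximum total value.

8590

Meeting every minimum uses 10+10+0+0+20+20+0 = 60 kWh, leaving 340.
Rank by output per kWh: Line 17 26 > Line 9 24 > Line 18 17 > Line 5 15 > Line 3 14 > Line 16 11 > Line 15 7.
Line 17: +100 to 120 (cap) ; 240 left.
Line 9 takes 120 more to reach its cap of 130 ; 120 left.
Give Line 18 60 more to hit its cap of 80 ; 60 left.
Line 5 takes 40 more to reach its cap of 40 ; 20 left.
Line 3: +20 (room for 190) → 20. Pool exhausted.
Total = 11×10 + 24×130 + 14×20 + 26×120 + 17×80 + 15×40 = 8590.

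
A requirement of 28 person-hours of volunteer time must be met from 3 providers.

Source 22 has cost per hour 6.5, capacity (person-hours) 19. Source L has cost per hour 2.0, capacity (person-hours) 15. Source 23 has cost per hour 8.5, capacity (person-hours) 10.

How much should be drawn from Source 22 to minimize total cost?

Fill from the cheapest provider first.
Take 15 from Source L at 2.0 → need 13 more.
Take 13 from Source 22 at 6.5 to finish.
Source 23: unused.

13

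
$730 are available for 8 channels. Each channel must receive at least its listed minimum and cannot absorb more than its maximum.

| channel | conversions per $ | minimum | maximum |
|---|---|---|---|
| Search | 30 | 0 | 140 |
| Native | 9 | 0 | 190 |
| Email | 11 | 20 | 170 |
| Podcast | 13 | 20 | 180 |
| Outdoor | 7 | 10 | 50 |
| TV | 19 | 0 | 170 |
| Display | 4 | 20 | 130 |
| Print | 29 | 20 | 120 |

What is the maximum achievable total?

14390

Meeting every minimum uses 0+0+20+20+10+0+20+20 = 90 $, leaving 640.
Highest conversions per $ first: Search 30 > Print 29 > TV 19 > Podcast 13 > Email 11 > Native 9 > Outdoor 7 > Display 4.
Search: +140 to 140 (cap) — 500 left.
Print: +100 to 120 (cap) — 400 left.
TV: +170 to 170 (cap) — 230 left.
Podcast takes 160 more to reach its cap of 180 — 70 left.
Email: +70 (room for 150) → 90. Pool exhausted.
Total = 30×140 + 11×90 + 13×180 + 7×10 + 19×170 + 4×20 + 29×120 = 14390.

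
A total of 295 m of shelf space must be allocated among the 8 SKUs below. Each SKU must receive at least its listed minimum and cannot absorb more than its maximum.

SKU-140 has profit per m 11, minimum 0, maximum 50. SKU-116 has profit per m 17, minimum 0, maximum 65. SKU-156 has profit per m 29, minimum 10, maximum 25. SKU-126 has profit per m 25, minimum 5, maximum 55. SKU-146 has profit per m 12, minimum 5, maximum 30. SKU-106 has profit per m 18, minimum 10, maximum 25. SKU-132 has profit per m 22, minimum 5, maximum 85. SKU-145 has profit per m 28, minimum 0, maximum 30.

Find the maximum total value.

Meeting every minimum uses 0+0+10+5+5+10+5+0 = 35 m, leaving 260.
Highest profit per m first: SKU-156 29 > SKU-145 28 > SKU-126 25 > SKU-132 22 > SKU-106 18 > SKU-116 17 > SKU-146 12 > SKU-140 11.
SKU-156: +15 to 25 (cap) → 245 left.
SKU-145 takes 30 more to reach its cap of 30 → 215 left.
SKU-126 takes 50 more to reach its cap of 55 → 165 left.
SKU-132: +80 to 85 (cap) → 85 left.
SKU-106 takes 15 more to reach its cap of 25 → 70 left.
SKU-116 takes 65 more to reach its cap of 65 → 5 left.
Only 5 left; SKU-146 takes them to reach 10.
Total = 17×65 + 29×25 + 25×55 + 12×10 + 18×25 + 22×85 + 28×30 = 6485.

6485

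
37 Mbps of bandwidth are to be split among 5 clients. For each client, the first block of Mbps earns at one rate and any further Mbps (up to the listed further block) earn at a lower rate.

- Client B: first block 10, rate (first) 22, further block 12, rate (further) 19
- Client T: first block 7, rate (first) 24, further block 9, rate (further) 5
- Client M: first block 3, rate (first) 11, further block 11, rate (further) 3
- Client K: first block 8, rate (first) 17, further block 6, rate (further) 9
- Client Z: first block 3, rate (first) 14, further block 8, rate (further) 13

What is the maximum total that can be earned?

752

Rank every tier by rate: Client T/T1 24 > Client B/T1 22 > Client B/T2 19 > Client K/T1 17 > Client Z/T1 14 > Client Z/T2 13 > Client M/T1 11 > Client K/T2 9 > Client T/T2 5 > Client M/T2 3.
Client T T1 at 24: fill all 7 ; 30 left.
Client B/T1 (22): +10 ; 20 left.
Client B T2 at 19: fill all 12 ; 8 left.
Client K T1 at 17: fill all 8 ; 0 left.
Total = 24×7 + 22×10 + 19×12 + 17×8 = 752.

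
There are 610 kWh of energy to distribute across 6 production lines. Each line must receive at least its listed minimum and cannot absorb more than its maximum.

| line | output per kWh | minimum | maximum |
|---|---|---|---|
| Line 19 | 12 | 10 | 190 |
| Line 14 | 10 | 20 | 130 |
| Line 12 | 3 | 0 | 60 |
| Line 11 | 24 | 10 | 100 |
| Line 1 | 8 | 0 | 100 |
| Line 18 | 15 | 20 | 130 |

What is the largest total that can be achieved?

8410

Meeting every minimum uses 10+20+0+10+0+20 = 60 kWh, leaving 550.
Rank by output per kWh: Line 11 24 > Line 18 15 > Line 19 12 > Line 14 10 > Line 1 8 > Line 12 3.
Line 11: +90 to 100 (cap) → 460 left.
Line 18 takes 110 more to reach its cap of 130 → 350 left.
Give Line 19 180 more to hit its cap of 190 → 170 left.
Give Line 14 110 more to hit its cap of 130 → 60 left.
Line 1: +60 (room for 100) → 60. Pool exhausted.
Total = 12×190 + 10×130 + 24×100 + 8×60 + 15×130 = 8410.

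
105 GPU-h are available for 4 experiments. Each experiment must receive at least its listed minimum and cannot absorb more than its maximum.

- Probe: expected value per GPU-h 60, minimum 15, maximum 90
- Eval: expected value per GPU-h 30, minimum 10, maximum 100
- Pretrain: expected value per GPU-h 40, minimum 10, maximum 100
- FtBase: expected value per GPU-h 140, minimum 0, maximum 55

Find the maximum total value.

Meeting every minimum uses 15+10+10+0 = 35 GPU-h, leaving 70.
Order the experiments by expected value per GPU-h: FtBase 140 > Probe 60 > Pretrain 40 > Eval 30.
FtBase: +55 to 55 (cap) ; 15 left.
Only 15 left; Probe takes them to reach 30.
Total = 60×30 + 30×10 + 40×10 + 140×55 = 10200.

10200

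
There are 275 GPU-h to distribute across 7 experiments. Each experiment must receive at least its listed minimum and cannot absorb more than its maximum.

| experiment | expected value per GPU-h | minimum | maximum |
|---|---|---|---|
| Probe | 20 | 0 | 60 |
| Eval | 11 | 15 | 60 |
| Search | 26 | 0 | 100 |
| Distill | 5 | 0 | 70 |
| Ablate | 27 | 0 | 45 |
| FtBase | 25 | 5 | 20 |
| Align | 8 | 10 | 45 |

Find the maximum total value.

Meeting every minimum uses 0+15+0+0+0+5+10 = 30 GPU-h, leaving 245.
Order the experiments by expected value per GPU-h: Ablate 27 > Search 26 > FtBase 25 > Probe 20 > Eval 11 > Align 8 > Distill 5.
Ablate takes 45 more to reach its cap of 45 — 200 left.
Give Search 100 more to hit its cap of 100 — 100 left.
Give FtBase 15 more to hit its cap of 20 — 85 left.
Give Probe 60 more to hit its cap of 60 — 25 left.
Eval has room for 45 more but only 25 remain, so it gets 40.
Total = 20×60 + 11×40 + 26×100 + 27×45 + 25×20 + 8×10 = 6035.

6035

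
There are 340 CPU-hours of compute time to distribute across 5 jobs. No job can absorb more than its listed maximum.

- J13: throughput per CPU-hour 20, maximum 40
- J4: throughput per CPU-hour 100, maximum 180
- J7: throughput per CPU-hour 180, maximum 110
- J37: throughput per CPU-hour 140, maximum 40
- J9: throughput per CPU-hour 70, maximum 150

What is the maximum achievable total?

Rank by throughput per CPU-hour: J7 180 > J37 140 > J4 100 > J9 70 > J13 20.
Give J7 110 to hit its cap of 110 — 230 left.
Give J37 40 to hit its cap of 40 — 190 left.
J4: +180 to 180 (cap) — 10 left.
J9: +10 (room for 150) → 10. Pool exhausted.
Total = 100×180 + 180×110 + 140×40 + 70×10 = 44100.

44100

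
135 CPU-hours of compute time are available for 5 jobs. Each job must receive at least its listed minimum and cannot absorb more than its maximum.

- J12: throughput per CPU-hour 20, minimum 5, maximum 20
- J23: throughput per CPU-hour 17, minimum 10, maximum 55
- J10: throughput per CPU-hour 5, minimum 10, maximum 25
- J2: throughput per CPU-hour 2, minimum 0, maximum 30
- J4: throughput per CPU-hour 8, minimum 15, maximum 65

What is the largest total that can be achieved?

1785

Meeting every minimum uses 5+10+10+0+15 = 40 CPU-hours, leaving 95.
Highest throughput per CPU-hour first: J12 20 > J23 17 > J4 8 > J10 5 > J2 2.
J12 takes 15 more to reach its cap of 20 → 80 left.
Give J23 45 more to hit its cap of 55 → 35 left.
J4: +35 (room for 50) → 50. Pool exhausted.
Total = 20×20 + 17×55 + 5×10 + 8×50 = 1785.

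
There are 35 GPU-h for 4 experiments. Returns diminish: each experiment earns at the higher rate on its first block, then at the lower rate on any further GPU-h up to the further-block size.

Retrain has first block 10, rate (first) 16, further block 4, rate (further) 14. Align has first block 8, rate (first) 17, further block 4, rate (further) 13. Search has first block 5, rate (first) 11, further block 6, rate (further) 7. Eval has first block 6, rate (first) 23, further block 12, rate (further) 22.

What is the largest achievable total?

Rank every tier by rate: Eval/first 23 > Eval/second 22 > Align/first 17 > Retrain/first 16 > Retrain/second 14 > Align/second 13 > Search/first 11 > Search/second 7.
Fill Eval first block (6 at 23) → 29 left.
Fill Eval second block (12 at 22) → 17 left.
Fill Align first block (8 at 17) → 9 left.
9 remain; put them into Retrain first at 16.
Total = 23×6 + 22×12 + 17×8 + 16×9 = 682.

682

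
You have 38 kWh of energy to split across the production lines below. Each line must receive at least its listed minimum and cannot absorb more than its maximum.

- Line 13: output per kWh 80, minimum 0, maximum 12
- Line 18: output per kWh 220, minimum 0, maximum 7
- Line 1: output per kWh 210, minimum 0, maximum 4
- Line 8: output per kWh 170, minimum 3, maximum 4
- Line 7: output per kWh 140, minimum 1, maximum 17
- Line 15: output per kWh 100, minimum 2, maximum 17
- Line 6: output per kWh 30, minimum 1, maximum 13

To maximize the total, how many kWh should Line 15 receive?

5

Meeting every minimum uses 0+0+0+3+1+2+1 = 7 kWh, leaving 31.
Highest output per kWh first: Line 18 220 > Line 1 210 > Line 8 170 > Line 7 140 > Line 15 100 > Line 13 80 > Line 6 30.
Give Line 18 7 more to hit its cap of 7 ; 24 left.
Give Line 1 4 more to hit its cap of 4 ; 20 left.
Give Line 8 1 more to hit its cap of 4 ; 19 left.
Line 7 takes 16 more to reach its cap of 17 ; 3 left.
Line 15 has room for 15 more but only 3 remain, so it gets 5.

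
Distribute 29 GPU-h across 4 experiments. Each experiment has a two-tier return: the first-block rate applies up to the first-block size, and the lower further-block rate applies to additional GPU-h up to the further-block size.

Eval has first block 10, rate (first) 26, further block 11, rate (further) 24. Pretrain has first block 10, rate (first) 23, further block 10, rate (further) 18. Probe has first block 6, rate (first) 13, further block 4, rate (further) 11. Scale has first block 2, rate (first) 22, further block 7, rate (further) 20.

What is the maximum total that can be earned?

708

Treat each block as its own option and order by rate: Eval/T1 26 > Eval/T2 24 > Pretrain/T1 23 > Scale/T1 22 > Scale/T2 20 > Pretrain/T2 18 > Probe/T1 13 > Probe/T2 11.
Fill Eval T1 block (10 at 26) ; 19 left.
Eval/T2 (24): +11 ; 8 left.
8 remain; put them into Pretrain T1 at 23.
Total = 26×10 + 24×11 + 23×8 = 708.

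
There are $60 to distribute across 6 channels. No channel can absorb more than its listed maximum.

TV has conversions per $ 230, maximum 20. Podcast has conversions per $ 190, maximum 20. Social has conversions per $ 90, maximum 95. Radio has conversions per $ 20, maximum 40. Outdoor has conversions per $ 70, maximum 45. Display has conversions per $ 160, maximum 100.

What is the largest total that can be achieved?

Rank by conversions per $: TV 230 > Podcast 190 > Display 160 > Social 90 > Outdoor 70 > Radio 20.
TV: +20 to 20 (cap) → 40 left.
Give Podcast 20 to hit its cap of 20 → 20 left.
Display: +20 (room for 100) → 20. Pool exhausted.
Total = 230×20 + 190×20 + 160×20 = 11600.

11600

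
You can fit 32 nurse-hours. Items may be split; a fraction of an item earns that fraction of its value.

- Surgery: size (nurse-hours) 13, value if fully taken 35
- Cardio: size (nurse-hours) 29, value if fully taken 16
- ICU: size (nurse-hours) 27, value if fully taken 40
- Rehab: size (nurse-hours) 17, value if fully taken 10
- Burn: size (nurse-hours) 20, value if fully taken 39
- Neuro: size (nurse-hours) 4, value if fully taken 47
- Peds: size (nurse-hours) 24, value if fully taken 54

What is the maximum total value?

115.75

Rank by value-to-size ratio: Neuro 47/4≈11.8, Surgery 35/13≈2.69, Peds 54/24≈2.25, Burn 39/20≈1.95, ICU 40/27≈1.48, Rehab 10/17≈0.588, Cardio 16/29≈0.552.
Neuro: take in full, 4 nurse-hours for value 47 ; 28 left.
Surgery: take in full, 13 nurse-hours for value 35 ; 15 left.
Only 15 nurse-hours remain; take 15/24 of Peds for value 54×15/24 = 33.75.
Total value = 115.75.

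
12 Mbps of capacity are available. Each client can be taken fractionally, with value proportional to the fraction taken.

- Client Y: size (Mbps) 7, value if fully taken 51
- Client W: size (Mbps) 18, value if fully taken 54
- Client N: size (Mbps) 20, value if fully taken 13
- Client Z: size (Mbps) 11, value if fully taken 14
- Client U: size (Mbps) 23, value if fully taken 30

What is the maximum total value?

66

Best value per unit of size first: Client Y 51/7≈7.29, Client W 54/18≈3, Client U 30/23≈1.3, Client Z 14/11≈1.27, Client N 13/20≈0.65.
Take all of Client Y (7 Mbps, value 51) — 5 Mbps left.
Fill the last 5 Mbps with part of Client W: 5/18 of it earns 15.
Total value = 66.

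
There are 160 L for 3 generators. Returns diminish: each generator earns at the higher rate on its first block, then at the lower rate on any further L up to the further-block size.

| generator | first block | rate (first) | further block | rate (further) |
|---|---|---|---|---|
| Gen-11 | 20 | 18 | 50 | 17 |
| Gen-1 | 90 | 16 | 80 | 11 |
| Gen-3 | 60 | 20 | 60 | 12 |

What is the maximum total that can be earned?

Order all 6 blocks by rate: Gen-3/first 20 > Gen-11/first 18 > Gen-11/second 17 > Gen-1/first 16 > Gen-3/second 12 > Gen-1/second 11.
Gen-3/first (20): +60 ; 100 left.
Gen-11/first (18): +20 ; 80 left.
Fill Gen-11 second block (50 at 17) ; 30 left.
Gen-1/first: +30 of 90 at 16; pool empty.
Total = 20×60 + 18×20 + 17×50 + 16×30 = 2890.

2890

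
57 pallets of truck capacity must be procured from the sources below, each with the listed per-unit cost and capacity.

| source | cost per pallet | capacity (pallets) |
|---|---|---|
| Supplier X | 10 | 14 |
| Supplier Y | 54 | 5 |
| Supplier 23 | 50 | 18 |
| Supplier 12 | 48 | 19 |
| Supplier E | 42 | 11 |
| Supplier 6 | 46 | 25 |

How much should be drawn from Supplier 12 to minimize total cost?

7

Use sources in increasing cost order.
Supplier X at 10: take all 14 pallets → 43 still needed.
Supplier E (42): use full 11 → 32 pallets to go.
Supplier 6 (46): use full 25 → 7 pallets to go.
Supplier 12 at 48: take 7 of its 19 → requirement met.
Supplier 23, Supplier Y: unused.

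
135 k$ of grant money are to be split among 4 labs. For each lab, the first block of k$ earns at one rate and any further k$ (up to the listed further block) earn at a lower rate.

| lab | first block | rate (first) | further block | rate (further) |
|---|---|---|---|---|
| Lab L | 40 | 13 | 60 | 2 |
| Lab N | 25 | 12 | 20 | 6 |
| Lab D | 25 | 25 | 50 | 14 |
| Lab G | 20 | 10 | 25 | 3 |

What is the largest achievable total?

Treat each block as its own option and order by rate: Lab D/T1 25 > Lab D/T2 14 > Lab L/T1 13 > Lab N/T1 12 > Lab G/T1 10 > Lab N/T2 6 > Lab G/T2 3 > Lab L/T2 2.
Lab D T1 at 25: fill all 25 ; 110 left.
Fill Lab D T2 block (50 at 14) ; 60 left.
Fill Lab L T1 block (40 at 13) ; 20 left.
Lab N T1 at 12: only 20 left, fill 20.
Total = 25×25 + 14×50 + 13×40 + 12×20 = 2085.

2085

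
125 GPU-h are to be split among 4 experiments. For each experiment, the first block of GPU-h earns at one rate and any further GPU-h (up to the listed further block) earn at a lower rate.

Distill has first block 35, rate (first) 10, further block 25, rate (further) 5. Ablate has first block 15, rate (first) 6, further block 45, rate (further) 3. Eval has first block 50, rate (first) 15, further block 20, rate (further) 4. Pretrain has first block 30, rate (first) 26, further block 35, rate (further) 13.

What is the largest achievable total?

2085

Treat each block as its own option and order by rate: Pretrain/T1 26 > Eval/T1 15 > Pretrain/T2 13 > Distill/T1 10 > Ablate/T1 6 > Distill/T2 5 > Eval/T2 4 > Ablate/T2 3.
Fill Pretrain T1 block (30 at 26) — 95 left.
Eval T1 at 15: fill all 50 — 45 left.
Fill Pretrain T2 block (35 at 13) — 10 left.
Distill T1 at 10: only 10 left, fill 10.
Total = 26×30 + 15×50 + 13×35 + 10×10 = 2085.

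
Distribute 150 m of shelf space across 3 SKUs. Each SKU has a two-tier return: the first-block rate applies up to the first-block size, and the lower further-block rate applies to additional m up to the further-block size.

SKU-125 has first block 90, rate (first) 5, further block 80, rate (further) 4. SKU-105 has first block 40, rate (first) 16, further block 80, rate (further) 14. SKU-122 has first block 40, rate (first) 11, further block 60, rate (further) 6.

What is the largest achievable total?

Order all 6 blocks by rate: SKU-105/first 16 > SKU-105/second 14 > SKU-122/first 11 > SKU-122/second 6 > SKU-125/first 5 > SKU-125/second 4.
SKU-105/first (16): +40 → 110 left.
SKU-105 second at 14: fill all 80 → 30 left.
SKU-122/first: +30 of 40 at 11; pool empty.
Total = 16×40 + 14×80 + 11×30 = 2090.

2090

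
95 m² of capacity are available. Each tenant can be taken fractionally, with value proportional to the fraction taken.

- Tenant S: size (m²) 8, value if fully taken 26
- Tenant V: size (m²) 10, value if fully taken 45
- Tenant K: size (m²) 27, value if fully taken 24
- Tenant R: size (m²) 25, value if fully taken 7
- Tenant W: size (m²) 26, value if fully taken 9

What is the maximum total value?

Sort by value density: Tenant V 45/10≈4.5, Tenant S 26/8≈3.25, Tenant K 24/27≈0.889, Tenant W 9/26≈0.346, Tenant R 7/25≈0.28.
Take all of Tenant V (10 m², value 45) ; 85 m² left.
All 8 m² of Tenant S fit (value 26) ; 77 remain.
Tenant K: take in full, 27 m² for value 24 ; 50 left.
All 26 m² of Tenant W fit (value 9) ; 24 remain.
Fill the last 24 m² with part of Tenant R: 24/25 of it earns 6.72.
Total value = 110.72.

110.72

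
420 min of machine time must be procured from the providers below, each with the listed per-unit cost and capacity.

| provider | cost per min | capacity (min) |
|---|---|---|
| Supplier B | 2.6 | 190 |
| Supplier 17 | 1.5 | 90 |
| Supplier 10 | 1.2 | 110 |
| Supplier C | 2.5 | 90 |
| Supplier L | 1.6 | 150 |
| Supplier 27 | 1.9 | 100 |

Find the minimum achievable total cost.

Fill from the cheapest provider first.
Take 110 from Supplier 10 at 1.2 — need 310 more.
Supplier 17 (1.5): use full 90 — 220 min to go.
Take 150 from Supplier L at 1.6 — need 70 more.
Supplier 27 (1.9): take the remaining 70 — done.
Supplier C, Supplier B: unused.
Cost = 110×1.2 + 90×1.5 + 150×1.6 + 70×1.9 = 640.

640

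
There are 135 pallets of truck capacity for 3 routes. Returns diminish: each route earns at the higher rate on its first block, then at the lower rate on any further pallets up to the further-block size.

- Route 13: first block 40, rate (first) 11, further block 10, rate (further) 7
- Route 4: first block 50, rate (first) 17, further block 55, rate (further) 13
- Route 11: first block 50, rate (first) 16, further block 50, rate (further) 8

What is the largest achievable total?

2105

Rank every tier by rate: Route 4/tier1 17 > Route 11/tier1 16 > Route 4/tier2 13 > Route 13/tier1 11 > Route 11/tier2 8 > Route 13/tier2 7.
Route 4/tier1 (17): +50 ; 85 left.
Route 11 tier1 at 16: fill all 50 ; 35 left.
35 remain; put them into Route 4 tier2 at 13.
Total = 17×50 + 16×50 + 13×35 = 2105.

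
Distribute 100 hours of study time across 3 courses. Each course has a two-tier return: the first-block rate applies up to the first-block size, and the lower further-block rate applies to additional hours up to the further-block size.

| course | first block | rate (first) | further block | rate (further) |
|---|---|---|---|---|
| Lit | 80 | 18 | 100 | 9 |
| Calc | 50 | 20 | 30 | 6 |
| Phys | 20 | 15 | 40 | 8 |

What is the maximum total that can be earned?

Treat each block as its own option and order by rate: Calc/tier1 20 > Lit/tier1 18 > Phys/tier1 15 > Lit/tier2 9 > Phys/tier2 8 > Calc/tier2 6.
Fill Calc tier1 block (50 at 20) — 50 left.
50 remain; put them into Lit tier1 at 18.
Total = 20×50 + 18×50 = 1900.

1900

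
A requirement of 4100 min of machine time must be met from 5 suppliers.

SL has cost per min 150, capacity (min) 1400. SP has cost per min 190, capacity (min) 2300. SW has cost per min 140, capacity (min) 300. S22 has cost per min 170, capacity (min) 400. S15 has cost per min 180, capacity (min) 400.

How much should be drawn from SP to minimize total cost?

Cheapest first:
SW (140): use full 300 — 3800 min to go.
Take 1400 from SL at 150 — need 2400 more.
S22 at 170: take all 400 min — 2000 still needed.
Take 400 from S15 at 180 — need 1600 more.
SP (190): take the remaining 1600 — done.

1600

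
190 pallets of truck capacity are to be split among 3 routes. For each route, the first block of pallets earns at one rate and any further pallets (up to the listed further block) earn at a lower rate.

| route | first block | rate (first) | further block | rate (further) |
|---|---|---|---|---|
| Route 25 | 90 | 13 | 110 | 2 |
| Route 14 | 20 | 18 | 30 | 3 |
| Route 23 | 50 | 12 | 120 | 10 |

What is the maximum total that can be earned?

2430

Order all 6 blocks by rate: Route 14/tier1 18 > Route 25/tier1 13 > Route 23/tier1 12 > Route 23/tier2 10 > Route 14/tier2 3 > Route 25/tier2 2.
Fill Route 14 tier1 block (20 at 18) — 170 left.
Route 25 tier1 at 13: fill all 90 — 80 left.
Route 23/tier1 (12): +50 — 30 left.
Route 23/tier2: +30 of 120 at 10; pool empty.
Total = 18×20 + 13×90 + 12×50 + 10×30 = 2430.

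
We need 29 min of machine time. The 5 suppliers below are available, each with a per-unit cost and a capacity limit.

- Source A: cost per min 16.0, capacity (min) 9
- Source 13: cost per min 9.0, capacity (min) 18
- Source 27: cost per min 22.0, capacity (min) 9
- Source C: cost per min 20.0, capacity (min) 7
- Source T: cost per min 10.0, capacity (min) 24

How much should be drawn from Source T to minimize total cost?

Cheapest first:
Take 18 from Source 13 at 9.0 — need 11 more.
Take 11 from Source T at 10.0 to finish.
Source A, Source C, Source 27: unused.

11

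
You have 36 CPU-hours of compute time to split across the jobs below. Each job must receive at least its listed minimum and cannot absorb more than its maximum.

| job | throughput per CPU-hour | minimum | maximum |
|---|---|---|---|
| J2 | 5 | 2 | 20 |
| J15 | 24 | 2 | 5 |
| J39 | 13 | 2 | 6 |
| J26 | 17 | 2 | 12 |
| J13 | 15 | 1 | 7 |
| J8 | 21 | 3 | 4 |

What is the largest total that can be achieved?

Meeting every minimum uses 2+2+2+2+1+3 = 12 CPU-hours, leaving 24.
Rank by throughput per CPU-hour: J15 24 > J8 21 > J26 17 > J13 15 > J39 13 > J2 5.
J15: +3 to 5 (cap) — 21 left.
Give J8 1 more to hit its cap of 4 — 20 left.
J26: +10 to 12 (cap) — 10 left.
Give J13 6 more to hit its cap of 7 — 4 left.
J39 takes 4 more to reach its cap of 6 — 0 left.
Total = 5×2 + 24×5 + 13×6 + 17×12 + 15×7 + 21×4 = 601.

601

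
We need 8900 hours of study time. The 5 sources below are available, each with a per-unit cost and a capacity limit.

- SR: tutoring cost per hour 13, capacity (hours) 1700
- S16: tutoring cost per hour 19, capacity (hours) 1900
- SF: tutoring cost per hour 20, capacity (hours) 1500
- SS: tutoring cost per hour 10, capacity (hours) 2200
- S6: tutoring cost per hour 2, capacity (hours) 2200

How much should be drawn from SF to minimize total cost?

Fill from the cheapest source first.
S6 (2): use full 2200 ; 6700 hours to go.
SS (10): use full 2200 ; 4500 hours to go.
SR at 13: take all 1700 hours ; 2800 still needed.
Take 1900 from S16 at 19 ; need 900 more.
SF at 20: take 900 of its 1500 ; requirement met.

900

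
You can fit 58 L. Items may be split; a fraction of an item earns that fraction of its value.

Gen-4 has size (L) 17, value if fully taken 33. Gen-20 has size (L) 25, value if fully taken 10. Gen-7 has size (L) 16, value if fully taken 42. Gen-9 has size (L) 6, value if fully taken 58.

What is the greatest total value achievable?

Best value per unit of size first: Gen-9 58/6≈9.67, Gen-7 42/16≈2.62, Gen-4 33/17≈1.94, Gen-20 10/25≈0.4.
Take all of Gen-9 (6 L, value 58) — 52 L left.
Gen-7: take in full, 16 L for value 42 — 36 left.
Take all of Gen-4 (17 L, value 33) — 19 L left.
Fill the last 19 L with part of Gen-20: 19/25 of it earns 7.6.
Total value = 140.6.

140.6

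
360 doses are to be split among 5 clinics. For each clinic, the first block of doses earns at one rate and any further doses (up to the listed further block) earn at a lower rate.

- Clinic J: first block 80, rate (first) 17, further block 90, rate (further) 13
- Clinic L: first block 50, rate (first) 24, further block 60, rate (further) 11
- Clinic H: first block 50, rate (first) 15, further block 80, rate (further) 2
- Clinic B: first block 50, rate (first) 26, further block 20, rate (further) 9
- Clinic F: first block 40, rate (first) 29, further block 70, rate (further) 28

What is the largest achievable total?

Rank every tier by rate: Clinic F/T1 29 > Clinic F/T2 28 > Clinic B/T1 26 > Clinic L/T1 24 > Clinic J/T1 17 > Clinic H/T1 15 > Clinic J/T2 13 > Clinic L/T2 11 > Clinic B/T2 9 > Clinic H/T2 2.
Clinic F/T1 (29): +40 → 320 left.
Clinic F T2 at 28: fill all 70 → 250 left.
Clinic B/T1 (26): +50 → 200 left.
Fill Clinic L T1 block (50 at 24) → 150 left.
Fill Clinic J T1 block (80 at 17) → 70 left.
Clinic H T1 at 15: fill all 50 → 20 left.
Clinic J T2 at 13: only 20 left, fill 20.
Total = 29×40 + 28×70 + 26×50 + 24×50 + 17×80 + 15×50 + 13×20 = 7990.

7990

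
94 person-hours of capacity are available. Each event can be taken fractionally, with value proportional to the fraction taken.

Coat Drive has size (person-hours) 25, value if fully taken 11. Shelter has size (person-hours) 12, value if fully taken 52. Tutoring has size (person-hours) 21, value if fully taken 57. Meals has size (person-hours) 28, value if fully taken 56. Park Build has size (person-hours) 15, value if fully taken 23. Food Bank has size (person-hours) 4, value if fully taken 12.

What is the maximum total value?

Rank by value-to-size ratio: Shelter 52/12≈4.33, Food Bank 12/4≈3, Tutoring 57/21≈2.71, Meals 56/28≈2, Park Build 23/15≈1.53, Coat Drive 11/25≈0.44.
Shelter: take in full, 12 person-hours for value 52 — 82 left.
Food Bank: take in full, 4 person-hours for value 12 — 78 left.
Take all of Tutoring (21 person-hours, value 57) — 57 person-hours left.
Meals: take in full, 28 person-hours for value 56 — 29 left.
All 15 person-hours of Park Build fit (value 23) — 14 remain.
14 person-hours left: a 14/25 share of Coat Drive gives 11×14/25 = 6.16.
Total value = 206.16.

206.16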